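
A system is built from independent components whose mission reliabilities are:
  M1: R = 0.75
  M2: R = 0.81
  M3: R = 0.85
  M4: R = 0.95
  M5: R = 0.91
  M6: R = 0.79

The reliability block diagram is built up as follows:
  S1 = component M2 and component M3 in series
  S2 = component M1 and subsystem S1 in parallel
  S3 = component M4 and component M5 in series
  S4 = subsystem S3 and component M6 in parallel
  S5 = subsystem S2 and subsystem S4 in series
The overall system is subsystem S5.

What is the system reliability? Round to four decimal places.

Series (M2 and M3): 0.810000 × 0.850000 = 0.688500
Parallel (M1 and [0.688500]): 1 − (1 − 0.750000)(1 − 0.688500) = 0.922125
Series (M4 and M5): 0.950000 × 0.910000 = 0.864500
Parallel ([0.864500] and M6): 1 − (1 − 0.864500)(1 − 0.790000) = 0.971545
Series ([0.922125] and [0.971545]): 0.922125 × 0.971545 = 0.8959

0.8959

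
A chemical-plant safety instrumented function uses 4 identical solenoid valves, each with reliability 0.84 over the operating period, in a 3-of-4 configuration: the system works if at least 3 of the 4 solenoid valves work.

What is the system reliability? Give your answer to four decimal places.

R = Σ_{i=3}^{4} C(4,i) p^i (1−p)^{4−i} with p = 0.84
C(4,3)·0.84^3·0.16^1 = 0.379331
C(4,4)·0.84^4·0.16^0 = 0.497871
Sum = 0.8772

0.8772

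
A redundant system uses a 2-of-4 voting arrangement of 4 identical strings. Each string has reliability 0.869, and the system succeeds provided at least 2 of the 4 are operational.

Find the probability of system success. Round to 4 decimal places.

R = Σ_{i=2}^{4} C(4,i) p^i (1−p)^{4−i} with p = 0.869
C(4,2)·0.869^2·0.131^2 = 0.077756
C(4,3)·0.869^3·0.131^1 = 0.343867
C(4,4)·0.869^4·0.131^0 = 0.570268
Sum = 0.9919

0.9919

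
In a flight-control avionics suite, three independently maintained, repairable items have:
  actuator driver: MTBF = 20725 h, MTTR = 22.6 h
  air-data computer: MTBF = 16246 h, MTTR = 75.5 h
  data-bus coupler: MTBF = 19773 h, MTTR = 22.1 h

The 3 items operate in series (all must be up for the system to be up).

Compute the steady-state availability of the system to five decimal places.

A(actuator driver) = MTBF/(MTBF+MTTR) = 20725/(20725+22.6) = 0.998911
A(air-data computer) = MTBF/(MTBF+MTTR) = 16246/(16246+75.5) = 0.995374
A(data-bus coupler) = MTBF/(MTBF+MTTR) = 19773/(19773+22.1) = 0.998884
Series availability: 0.998911 × 0.995374 × 0.998884 = 0.99318

0.99318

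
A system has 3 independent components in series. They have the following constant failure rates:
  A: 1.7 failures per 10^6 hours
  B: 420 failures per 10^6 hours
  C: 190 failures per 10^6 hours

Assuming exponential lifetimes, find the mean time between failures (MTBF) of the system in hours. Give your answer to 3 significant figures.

Series of exponential components: λ_sys = Σ λ_i
λ_sys = 0.0000017 + 0.00042 + 0.00019 = 6.1170e-04 /h
MTBF = 1 / λ_sys = 1630 h

1630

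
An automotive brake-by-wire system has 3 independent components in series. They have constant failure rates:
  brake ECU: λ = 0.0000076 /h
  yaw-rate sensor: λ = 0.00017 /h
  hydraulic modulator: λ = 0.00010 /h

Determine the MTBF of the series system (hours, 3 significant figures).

3600

Series of exponential components: λ_sys = Σ λ_i
λ_sys = 0.0000076 + 0.00017 + 0.00010 = 2.7760e-04 /h
MTBF = 1 / λ_sys = 3600 h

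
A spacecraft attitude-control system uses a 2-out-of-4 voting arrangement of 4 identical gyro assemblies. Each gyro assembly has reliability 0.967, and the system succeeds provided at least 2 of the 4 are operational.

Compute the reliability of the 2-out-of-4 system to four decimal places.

0.9999

R = Σ_{i=2}^{4} C(4,i) p^i (1−p)^{4−i} with p = 0.967
C(4,2)·0.967^2·0.033^2 = 0.006110
C(4,3)·0.967^3·0.033^1 = 0.119359
C(4,4)·0.967^4·0.033^0 = 0.874391
Sum = 0.9999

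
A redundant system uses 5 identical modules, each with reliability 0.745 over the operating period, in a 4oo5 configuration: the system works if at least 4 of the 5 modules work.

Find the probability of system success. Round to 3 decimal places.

0.622

R = Σ_{i=4}^{5} C(5,i) p^i (1−p)^{5−i} with p = 0.745
C(5,4)·0.745^4·0.255^1 = 0.39277
C(5,5)·0.745^5·0.255^0 = 0.22950
Sum = 0.622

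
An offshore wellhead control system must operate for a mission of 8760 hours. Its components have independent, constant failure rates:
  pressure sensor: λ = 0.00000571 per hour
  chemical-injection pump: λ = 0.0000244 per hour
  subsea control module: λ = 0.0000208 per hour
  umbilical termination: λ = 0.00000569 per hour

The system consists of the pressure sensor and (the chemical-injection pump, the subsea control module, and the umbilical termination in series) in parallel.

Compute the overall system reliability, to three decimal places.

R(pressure sensor) = exp(−0.00000571 × 8760) = 0.95121
R(chemical-injection pump) = exp(−0.0000244 × 8760) = 0.80756
R(subsea control module) = exp(−0.0000208 × 8760) = 0.83343
R(umbilical termination) = exp(−0.00000569 × 8760) = 0.95138
Series (chemical-injection pump, subsea control module, and umbilical termination): 0.80756 × 0.83343 × 0.95138 = 0.64032
Parallel (pressure sensor and [0.64032]): 1 − (1 − 0.95121)(1 − 0.64032) = 0.982

0.982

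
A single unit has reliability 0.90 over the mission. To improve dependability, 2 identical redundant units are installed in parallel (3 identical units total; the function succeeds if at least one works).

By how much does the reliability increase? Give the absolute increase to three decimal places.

R_before = 0.90
R_after = 1 − (1 − 0.90)^3 = 0.999
ΔR = 0.999 − 0.90 = 0.099

0.099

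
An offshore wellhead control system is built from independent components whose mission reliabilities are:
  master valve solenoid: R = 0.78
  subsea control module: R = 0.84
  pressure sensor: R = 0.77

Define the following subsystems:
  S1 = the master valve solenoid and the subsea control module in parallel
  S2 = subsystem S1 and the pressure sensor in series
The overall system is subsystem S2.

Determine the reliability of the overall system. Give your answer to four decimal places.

0.7429

Parallel (master valve solenoid and subsea control module): 1 − (1 − 0.780000)(1 − 0.840000) = 0.964800
Series ([0.964800] and pressure sensor): 0.964800 × 0.770000 = 0.7429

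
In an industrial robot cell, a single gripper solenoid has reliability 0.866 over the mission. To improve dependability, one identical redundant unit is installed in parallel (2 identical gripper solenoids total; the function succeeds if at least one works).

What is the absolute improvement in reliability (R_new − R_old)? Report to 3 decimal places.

R_before = 0.866
R_after = 1 − (1 − 0.866)^2 = 0.982
ΔR = 0.982 − 0.866 = 0.116

0.116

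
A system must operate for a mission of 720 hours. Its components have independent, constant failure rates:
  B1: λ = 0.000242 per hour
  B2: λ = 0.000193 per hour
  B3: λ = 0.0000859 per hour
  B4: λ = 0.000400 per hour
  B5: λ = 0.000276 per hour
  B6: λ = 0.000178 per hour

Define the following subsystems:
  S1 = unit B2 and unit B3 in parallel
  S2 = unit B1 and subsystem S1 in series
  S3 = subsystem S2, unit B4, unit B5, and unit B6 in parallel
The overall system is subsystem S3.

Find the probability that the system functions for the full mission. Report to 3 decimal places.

R(B1) = exp(−0.000242 × 720) = 0.84010
R(B2) = exp(−0.000193 × 720) = 0.87026
R(B3) = exp(−0.0000859 × 720) = 0.94003
R(B4) = exp(−0.000400 × 720) = 0.74976
R(B5) = exp(−0.000276 × 720) = 0.81978
R(B6) = exp(−0.000178 × 720) = 0.87971
Parallel (B2 and B3): 1 − (1 − 0.87026)(1 − 0.94003) = 0.99222
Series (B1 and [0.99222]): 0.84010 × 0.99222 = 0.83356
Parallel ([0.83356], B4, B5, and B6): 1 − (1 − 0.83356)(1 − 0.74976)(1 − 0.81978)(1 − 0.87971) = 0.999

0.999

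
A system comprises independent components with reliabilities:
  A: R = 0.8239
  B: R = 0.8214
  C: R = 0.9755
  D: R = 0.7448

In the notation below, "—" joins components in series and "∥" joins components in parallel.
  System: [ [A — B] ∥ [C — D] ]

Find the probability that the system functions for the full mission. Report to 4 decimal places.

Series (A and B): 0.823900 × 0.821400 = 0.676751
Series (C and D): 0.975500 × 0.744800 = 0.726552
Parallel ([0.676751] and [0.726552]): 1 − (1 − 0.676751)(1 − 0.726552) = 0.9116

0.9116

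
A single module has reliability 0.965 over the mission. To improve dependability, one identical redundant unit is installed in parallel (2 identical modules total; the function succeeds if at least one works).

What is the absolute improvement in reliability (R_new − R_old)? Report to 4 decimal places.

0.0338

R_before = 0.965
R_after = 1 − (1 − 0.965)^2 = 0.9988
ΔR = 0.9988 − 0.965 = 0.0338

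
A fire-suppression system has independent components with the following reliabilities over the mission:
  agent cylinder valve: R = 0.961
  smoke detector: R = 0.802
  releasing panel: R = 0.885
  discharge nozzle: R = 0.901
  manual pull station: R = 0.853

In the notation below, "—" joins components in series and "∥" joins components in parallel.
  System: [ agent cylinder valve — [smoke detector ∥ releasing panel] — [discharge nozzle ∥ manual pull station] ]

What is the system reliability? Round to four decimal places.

0.9255

Parallel (smoke detector and releasing panel): 1 − (1 − 0.802000)(1 − 0.885000) = 0.977230
Parallel (discharge nozzle and manual pull station): 1 − (1 − 0.901000)(1 − 0.853000) = 0.985447
Series (agent cylinder valve, [0.977230], and [0.985447]): 0.961000 × 0.977230 × 0.985447 = 0.9255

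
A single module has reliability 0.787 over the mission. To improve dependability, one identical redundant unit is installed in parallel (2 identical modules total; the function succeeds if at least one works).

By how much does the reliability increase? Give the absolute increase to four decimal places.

R_before = 0.787
R_after = 1 − (1 − 0.787)^2 = 0.9546
ΔR = 0.9546 − 0.787 = 0.1676

0.1676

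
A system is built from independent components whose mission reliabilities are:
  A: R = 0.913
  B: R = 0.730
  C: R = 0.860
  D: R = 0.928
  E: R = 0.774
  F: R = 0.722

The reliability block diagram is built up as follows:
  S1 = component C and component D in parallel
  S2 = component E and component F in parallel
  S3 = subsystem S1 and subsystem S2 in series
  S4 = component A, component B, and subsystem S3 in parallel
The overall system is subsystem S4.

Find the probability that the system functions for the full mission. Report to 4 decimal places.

0.9983

Parallel (C and D): 1 − (1 − 0.860000)(1 − 0.928000) = 0.989920
Parallel (E and F): 1 − (1 − 0.774000)(1 − 0.722000) = 0.937172
Series ([0.989920] and [0.937172]): 0.989920 × 0.937172 = 0.927725
Parallel (A, B, and [0.927725]): 1 − (1 − 0.913000)(1 − 0.730000)(1 − 0.927725) = 0.9983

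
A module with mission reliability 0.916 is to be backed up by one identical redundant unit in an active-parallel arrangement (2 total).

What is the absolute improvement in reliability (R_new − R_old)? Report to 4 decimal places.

R_before = 0.916
R_after = 1 − (1 − 0.916)^2 = 0.9929
ΔR = 0.9929 − 0.916 = 0.0769

0.0769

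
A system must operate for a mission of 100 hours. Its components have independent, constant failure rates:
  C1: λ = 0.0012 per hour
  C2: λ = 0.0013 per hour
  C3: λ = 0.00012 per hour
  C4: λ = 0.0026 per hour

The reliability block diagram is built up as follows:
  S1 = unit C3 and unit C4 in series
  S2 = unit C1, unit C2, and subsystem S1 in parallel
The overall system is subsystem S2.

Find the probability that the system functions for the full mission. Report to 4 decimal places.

R(C1) = exp(−0.0012 × 100) = 0.886920
R(C2) = exp(−0.0013 × 100) = 0.878095
R(C3) = exp(−0.00012 × 100) = 0.988072
R(C4) = exp(−0.0026 × 100) = 0.771052
Series (C3 and C4): 0.988072 × 0.771052 = 0.761855
Parallel (C1, C2, and [0.761855]): 1 − (1 − 0.886920)(1 − 0.878095)(1 − 0.761855) = 0.9967

0.9967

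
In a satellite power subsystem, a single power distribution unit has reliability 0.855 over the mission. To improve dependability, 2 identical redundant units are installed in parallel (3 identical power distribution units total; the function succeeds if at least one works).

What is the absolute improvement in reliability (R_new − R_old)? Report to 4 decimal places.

0.1420

R_before = 0.855
R_after = 1 − (1 − 0.855)^3 = 0.9970
ΔR = 0.9970 − 0.855 = 0.1420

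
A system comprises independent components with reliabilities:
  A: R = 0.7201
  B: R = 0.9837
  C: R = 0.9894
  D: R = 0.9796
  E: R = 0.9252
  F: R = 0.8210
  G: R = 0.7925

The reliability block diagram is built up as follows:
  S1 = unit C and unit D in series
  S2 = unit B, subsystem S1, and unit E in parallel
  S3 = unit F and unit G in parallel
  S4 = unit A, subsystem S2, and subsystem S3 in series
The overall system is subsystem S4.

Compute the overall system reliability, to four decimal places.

0.6933

Series (C and D): 0.989400 × 0.979600 = 0.969216
Parallel (B, [0.969216], and E): 1 − (1 − 0.983700)(1 − 0.969216)(1 − 0.925200) = 0.999962
Parallel (F and G): 1 − (1 − 0.821000)(1 − 0.792500) = 0.962858
Series (A, [0.999962], and [0.962858]): 0.720100 × 0.999962 × 0.962858 = 0.6933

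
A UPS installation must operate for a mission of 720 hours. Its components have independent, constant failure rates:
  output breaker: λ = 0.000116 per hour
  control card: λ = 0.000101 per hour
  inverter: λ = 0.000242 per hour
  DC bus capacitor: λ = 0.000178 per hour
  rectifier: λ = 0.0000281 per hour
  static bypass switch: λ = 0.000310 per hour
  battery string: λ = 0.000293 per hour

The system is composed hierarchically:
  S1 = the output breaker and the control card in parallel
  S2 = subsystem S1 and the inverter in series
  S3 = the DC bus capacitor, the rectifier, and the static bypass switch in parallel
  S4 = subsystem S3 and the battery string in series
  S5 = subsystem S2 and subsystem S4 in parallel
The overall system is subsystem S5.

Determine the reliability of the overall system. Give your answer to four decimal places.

R(output breaker) = exp(−0.000116 × 720) = 0.919873
R(control card) = exp(−0.000101 × 720) = 0.929861
R(inverter) = exp(−0.000242 × 720) = 0.840095
R(DC bus capacitor) = exp(−0.000178 × 720) = 0.879713
R(rectifier) = exp(−0.0000281 × 720) = 0.979971
R(static bypass switch) = exp(−0.000310 × 720) = 0.799955
R(battery string) = exp(−0.000293 × 720) = 0.809806
Parallel (output breaker and control card): 1 − (1 − 0.919873)(1 − 0.929861) = 0.994380
Series ([0.994380] and inverter): 0.994380 × 0.840095 = 0.835374
Parallel (DC bus capacitor, rectifier, and static bypass switch): 1 − (1 − 0.879713)(1 − 0.979971)(1 − 0.799955) = 0.999518
Series ([0.999518] and battery string): 0.999518 × 0.809806 = 0.809416
Parallel ([0.835374] and [0.809416]): 1 − (1 − 0.835374)(1 − 0.809416) = 0.9686

0.9686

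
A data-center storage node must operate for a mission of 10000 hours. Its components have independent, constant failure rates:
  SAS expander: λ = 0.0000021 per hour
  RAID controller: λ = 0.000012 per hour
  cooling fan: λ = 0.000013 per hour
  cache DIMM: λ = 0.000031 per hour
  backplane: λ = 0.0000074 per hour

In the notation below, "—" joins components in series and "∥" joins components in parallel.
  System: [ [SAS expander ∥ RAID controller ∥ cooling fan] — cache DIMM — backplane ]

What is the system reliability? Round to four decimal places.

R(SAS expander) = exp(−0.0000021 × 10000) = 0.979219
R(RAID controller) = exp(−0.000012 × 10000) = 0.886920
R(cooling fan) = exp(−0.000013 × 10000) = 0.878095
R(cache DIMM) = exp(−0.000031 × 10000) = 0.733447
R(backplane) = exp(−0.0000074 × 10000) = 0.928672
Parallel (SAS expander, RAID controller, and cooling fan): 1 − (1 − 0.979219)(1 − 0.886920)(1 − 0.878095) = 0.999714
Series ([0.999714], cache DIMM, and backplane): 0.999714 × 0.733447 × 0.928672 = 0.6809

0.6809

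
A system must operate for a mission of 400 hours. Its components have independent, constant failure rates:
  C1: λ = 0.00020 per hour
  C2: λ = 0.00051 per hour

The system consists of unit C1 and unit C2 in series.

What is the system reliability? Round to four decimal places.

0.7528

R(C1) = exp(−0.00020 × 400) = 0.923116
R(C2) = exp(−0.00051 × 400) = 0.815462
Series (C1 and C2): 0.923116 × 0.815462 = 0.7528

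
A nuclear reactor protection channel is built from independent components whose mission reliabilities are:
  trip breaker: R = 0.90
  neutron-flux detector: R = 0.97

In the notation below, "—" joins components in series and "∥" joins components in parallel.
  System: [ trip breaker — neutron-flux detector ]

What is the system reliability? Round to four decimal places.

0.8730

Series (trip breaker and neutron-flux detector): 0.900000 × 0.970000 = 0.8730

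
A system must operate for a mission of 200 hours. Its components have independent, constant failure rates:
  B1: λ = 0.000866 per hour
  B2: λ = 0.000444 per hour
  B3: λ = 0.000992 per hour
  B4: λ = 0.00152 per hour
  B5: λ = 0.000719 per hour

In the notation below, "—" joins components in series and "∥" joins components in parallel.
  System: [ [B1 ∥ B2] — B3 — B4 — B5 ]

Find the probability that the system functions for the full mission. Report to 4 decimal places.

R(B1) = exp(−0.000866 × 200) = 0.840969
R(B2) = exp(−0.000444 × 200) = 0.915029
R(B3) = exp(−0.000992 × 200) = 0.820042
R(B4) = exp(−0.00152 × 200) = 0.737861
R(B5) = exp(−0.000719 × 200) = 0.866061
Parallel (B1 and B2): 1 − (1 − 0.840969)(1 − 0.915029) = 0.986487
Series ([0.986487], B3, B4, and B5): 0.986487 × 0.820042 × 0.737861 × 0.866061 = 0.5170

0.5170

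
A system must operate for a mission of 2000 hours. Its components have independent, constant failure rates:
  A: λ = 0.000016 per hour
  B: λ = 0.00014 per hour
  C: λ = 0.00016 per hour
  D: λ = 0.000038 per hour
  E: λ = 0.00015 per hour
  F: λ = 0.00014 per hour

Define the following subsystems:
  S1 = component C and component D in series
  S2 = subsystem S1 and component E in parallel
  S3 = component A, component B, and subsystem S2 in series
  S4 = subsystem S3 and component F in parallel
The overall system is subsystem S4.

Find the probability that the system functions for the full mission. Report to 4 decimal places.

0.9194

R(A) = exp(−0.000016 × 2000) = 0.968507
R(B) = exp(−0.00014 × 2000) = 0.755784
R(C) = exp(−0.00016 × 2000) = 0.726149
R(D) = exp(−0.000038 × 2000) = 0.926816
R(E) = exp(−0.00015 × 2000) = 0.740818
R(F) = exp(−0.00014 × 2000) = 0.755784
Series (C and D): 0.726149 × 0.926816 = 0.673007
Parallel ([0.673007] and E): 1 − (1 − 0.673007)(1 − 0.740818) = 0.915249
Series (A, B, and [0.915249]): 0.968507 × 0.755784 × 0.915249 = 0.669946
Parallel ([0.669946] and F): 1 − (1 − 0.669946)(1 − 0.755784) = 0.9194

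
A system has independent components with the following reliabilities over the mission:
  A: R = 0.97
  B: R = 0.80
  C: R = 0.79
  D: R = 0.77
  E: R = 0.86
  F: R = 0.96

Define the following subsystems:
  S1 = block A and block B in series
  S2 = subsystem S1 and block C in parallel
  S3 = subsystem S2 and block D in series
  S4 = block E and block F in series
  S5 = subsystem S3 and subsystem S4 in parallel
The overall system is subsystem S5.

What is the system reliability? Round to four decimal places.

0.9536

Series (A and B): 0.970000 × 0.800000 = 0.776000
Parallel ([0.776000] and C): 1 − (1 − 0.776000)(1 − 0.790000) = 0.952960
Series ([0.952960] and D): 0.952960 × 0.770000 = 0.733779
Series (E and F): 0.860000 × 0.960000 = 0.825600
Parallel ([0.733779] and [0.825600]): 1 − (1 − 0.733779)(1 − 0.825600) = 0.9536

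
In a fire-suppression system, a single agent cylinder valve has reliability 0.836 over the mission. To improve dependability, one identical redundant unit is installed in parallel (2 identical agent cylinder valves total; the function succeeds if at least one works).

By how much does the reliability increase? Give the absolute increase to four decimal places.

0.1371

R_before = 0.836
R_after = 1 − (1 − 0.836)^2 = 0.9731
ΔR = 0.9731 − 0.836 = 0.1371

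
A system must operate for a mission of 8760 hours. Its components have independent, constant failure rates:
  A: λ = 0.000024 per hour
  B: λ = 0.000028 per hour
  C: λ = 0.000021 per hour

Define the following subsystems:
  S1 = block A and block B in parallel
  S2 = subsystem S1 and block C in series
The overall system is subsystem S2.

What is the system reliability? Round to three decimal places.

R(A) = exp(−0.000024 × 8760) = 0.81039
R(B) = exp(−0.000028 × 8760) = 0.78249
R(C) = exp(−0.000021 × 8760) = 0.83197
Parallel (A and B): 1 − (1 − 0.81039)(1 − 0.78249) = 0.95876
Series ([0.95876] and C): 0.95876 × 0.83197 = 0.798

0.798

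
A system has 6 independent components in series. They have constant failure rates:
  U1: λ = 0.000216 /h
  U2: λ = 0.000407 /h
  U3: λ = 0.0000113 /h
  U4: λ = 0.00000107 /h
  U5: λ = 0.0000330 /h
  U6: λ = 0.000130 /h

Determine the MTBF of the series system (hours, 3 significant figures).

1250

Series of exponential components: λ_sys = Σ λ_i
λ_sys = 0.000216 + 0.000407 + 0.0000113 + 0.00000107 + 0.0000330 + 0.000130 = 7.9837e-04 /h
MTBF = 1 / λ_sys = 1250 h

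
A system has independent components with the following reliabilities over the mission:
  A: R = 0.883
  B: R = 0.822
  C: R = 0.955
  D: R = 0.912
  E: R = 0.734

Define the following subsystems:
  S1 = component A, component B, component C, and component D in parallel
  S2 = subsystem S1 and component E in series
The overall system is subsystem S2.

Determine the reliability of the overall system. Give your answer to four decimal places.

Parallel (A, B, C, and D): 1 − (1 − 0.883000)(1 − 0.822000)(1 − 0.955000)(1 − 0.912000) = 0.999918
Series ([0.999918] and E): 0.999918 × 0.734000 = 0.7339

0.7339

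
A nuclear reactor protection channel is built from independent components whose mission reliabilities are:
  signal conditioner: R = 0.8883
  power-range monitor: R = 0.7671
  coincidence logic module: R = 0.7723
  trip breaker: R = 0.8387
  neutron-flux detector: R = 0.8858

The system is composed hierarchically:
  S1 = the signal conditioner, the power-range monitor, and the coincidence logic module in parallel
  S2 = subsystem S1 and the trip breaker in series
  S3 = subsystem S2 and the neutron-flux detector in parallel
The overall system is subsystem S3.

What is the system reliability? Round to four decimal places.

Parallel (signal conditioner, power-range monitor, and coincidence logic module): 1 − (1 − 0.888300)(1 − 0.767100)(1 − 0.772300) = 0.994076
Series ([0.994076] and trip breaker): 0.994076 × 0.838700 = 0.833732
Parallel ([0.833732] and neutron-flux detector): 1 − (1 − 0.833732)(1 − 0.885800) = 0.9810

0.9810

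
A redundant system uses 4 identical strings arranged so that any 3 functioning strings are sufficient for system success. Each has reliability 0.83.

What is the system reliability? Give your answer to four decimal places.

R = Σ_{i=3}^{4} C(4,i) p^i (1−p)^{4−i} with p = 0.83
C(4,3)·0.83^3·0.17^1 = 0.388815
C(4,4)·0.83^4·0.17^0 = 0.474583
Sum = 0.8634

0.8634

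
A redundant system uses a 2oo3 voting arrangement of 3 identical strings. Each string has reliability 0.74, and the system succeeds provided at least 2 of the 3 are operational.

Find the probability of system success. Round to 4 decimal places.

0.8324

R = Σ_{i=2}^{3} C(3,i) p^i (1−p)^{3−i} with p = 0.74
C(3,2)·0.74^2·0.26^1 = 0.427128
C(3,3)·0.74^3·0.26^0 = 0.405224
Sum = 0.8324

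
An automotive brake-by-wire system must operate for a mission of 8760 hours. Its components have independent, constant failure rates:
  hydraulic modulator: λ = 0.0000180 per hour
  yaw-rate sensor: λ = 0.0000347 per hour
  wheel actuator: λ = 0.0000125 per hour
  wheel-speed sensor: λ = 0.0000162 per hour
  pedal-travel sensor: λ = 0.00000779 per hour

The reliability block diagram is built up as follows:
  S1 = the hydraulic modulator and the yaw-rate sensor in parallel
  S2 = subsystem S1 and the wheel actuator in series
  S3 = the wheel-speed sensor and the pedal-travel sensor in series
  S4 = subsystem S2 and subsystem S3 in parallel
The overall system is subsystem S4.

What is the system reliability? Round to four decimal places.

R(hydraulic modulator) = exp(−0.0000180 × 8760) = 0.854123
R(yaw-rate sensor) = exp(−0.0000347 × 8760) = 0.737882
R(wheel actuator) = exp(−0.0000125 × 8760) = 0.896282
R(wheel-speed sensor) = exp(−0.0000162 × 8760) = 0.867698
R(pedal-travel sensor) = exp(−0.00000779 × 8760) = 0.934036
Parallel (hydraulic modulator and yaw-rate sensor): 1 − (1 − 0.854123)(1 − 0.737882) = 0.961763
Series ([0.961763] and wheel actuator): 0.961763 × 0.896282 = 0.862011
Series (wheel-speed sensor and pedal-travel sensor): 0.867698 × 0.934036 = 0.810461
Parallel ([0.862011] and [0.810461]): 1 − (1 − 0.862011)(1 − 0.810461) = 0.9738

0.9738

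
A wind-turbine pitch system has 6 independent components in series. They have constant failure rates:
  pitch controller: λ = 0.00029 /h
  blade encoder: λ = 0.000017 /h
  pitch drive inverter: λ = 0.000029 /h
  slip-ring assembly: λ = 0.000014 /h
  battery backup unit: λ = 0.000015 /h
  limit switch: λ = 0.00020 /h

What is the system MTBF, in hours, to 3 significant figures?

1770

Series of exponential components: λ_sys = Σ λ_i
λ_sys = 0.00029 + 0.000017 + 0.000029 + 0.000014 + 0.000015 + 0.00020 = 5.6500e-04 /h
MTBF = 1 / λ_sys = 1770 h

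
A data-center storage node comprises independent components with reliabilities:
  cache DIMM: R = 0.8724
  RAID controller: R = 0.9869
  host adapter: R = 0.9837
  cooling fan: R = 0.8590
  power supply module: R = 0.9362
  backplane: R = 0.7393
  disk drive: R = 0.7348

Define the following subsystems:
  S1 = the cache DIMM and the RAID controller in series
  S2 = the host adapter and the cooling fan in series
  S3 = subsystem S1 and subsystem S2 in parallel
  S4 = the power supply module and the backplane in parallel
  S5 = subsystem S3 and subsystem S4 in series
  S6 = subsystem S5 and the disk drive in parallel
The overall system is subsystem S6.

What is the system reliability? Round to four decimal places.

Series (cache DIMM and RAID controller): 0.872400 × 0.986900 = 0.860972
Series (host adapter and cooling fan): 0.983700 × 0.859000 = 0.844998
Parallel ([0.860972] and [0.844998]): 1 − (1 − 0.860972)(1 − 0.844998) = 0.978450
Parallel (power supply module and backplane): 1 − (1 − 0.936200)(1 − 0.739300) = 0.983367
Series ([0.978450] and [0.983367]): 0.978450 × 0.983367 = 0.962175
Parallel ([0.962175] and disk drive): 1 − (1 − 0.962175)(1 − 0.734800) = 0.9900

0.9900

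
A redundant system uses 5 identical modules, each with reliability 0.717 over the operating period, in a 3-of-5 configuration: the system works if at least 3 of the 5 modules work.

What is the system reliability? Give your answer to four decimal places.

0.8587

R = Σ_{i=3}^{5} C(5,i) p^i (1−p)^{5−i} with p = 0.717
C(5,3)·0.717^3·0.283^2 = 0.295210
C(5,4)·0.717^4·0.283^1 = 0.373967
C(5,5)·0.717^5·0.283^0 = 0.189494
Sum = 0.8587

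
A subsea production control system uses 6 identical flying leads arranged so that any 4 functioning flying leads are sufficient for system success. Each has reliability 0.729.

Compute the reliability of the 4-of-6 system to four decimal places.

0.7960

R = Σ_{i=4}^{6} C(6,i) p^i (1−p)^{6−i} with p = 0.729
C(6,4)·0.729^4·0.271^2 = 0.311129
C(6,5)·0.729^5·0.271^1 = 0.334779
C(6,6)·0.729^6·0.271^0 = 0.150095
Sum = 0.7960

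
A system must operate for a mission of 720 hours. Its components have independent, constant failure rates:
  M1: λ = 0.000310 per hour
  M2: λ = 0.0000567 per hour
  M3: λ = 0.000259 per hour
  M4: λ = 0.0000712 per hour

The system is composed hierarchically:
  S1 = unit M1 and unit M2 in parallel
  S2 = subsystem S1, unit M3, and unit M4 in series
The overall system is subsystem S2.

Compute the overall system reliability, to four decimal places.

0.7821

R(M1) = exp(−0.000310 × 720) = 0.799955
R(M2) = exp(−0.0000567 × 720) = 0.959998
R(M3) = exp(−0.000259 × 720) = 0.829875
R(M4) = exp(−0.0000712 × 720) = 0.950028
Parallel (M1 and M2): 1 − (1 − 0.799955)(1 − 0.959998) = 0.991998
Series ([0.991998], M3, and M4): 0.991998 × 0.829875 × 0.950028 = 0.7821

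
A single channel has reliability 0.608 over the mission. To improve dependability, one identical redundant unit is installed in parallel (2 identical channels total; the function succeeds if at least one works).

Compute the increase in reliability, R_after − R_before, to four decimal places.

R_before = 0.608
R_after = 1 − (1 − 0.608)^2 = 0.8463
ΔR = 0.8463 − 0.608 = 0.2383

0.2383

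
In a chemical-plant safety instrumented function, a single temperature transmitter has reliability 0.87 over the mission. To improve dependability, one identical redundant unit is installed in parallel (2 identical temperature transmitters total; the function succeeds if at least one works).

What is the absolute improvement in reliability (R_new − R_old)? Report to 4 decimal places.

0.1131

R_before = 0.87
R_after = 1 − (1 − 0.87)^2 = 0.9831
ΔR = 0.9831 − 0.87 = 0.1131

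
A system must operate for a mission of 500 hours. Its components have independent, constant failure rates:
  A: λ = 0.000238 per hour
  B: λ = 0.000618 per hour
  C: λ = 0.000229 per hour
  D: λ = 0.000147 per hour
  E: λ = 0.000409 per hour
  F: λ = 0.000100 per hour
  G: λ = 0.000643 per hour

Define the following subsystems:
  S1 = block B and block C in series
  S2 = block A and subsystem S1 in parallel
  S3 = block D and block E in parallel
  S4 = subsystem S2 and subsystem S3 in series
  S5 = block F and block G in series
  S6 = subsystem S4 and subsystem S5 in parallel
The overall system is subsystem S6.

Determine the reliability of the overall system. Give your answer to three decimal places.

R(A) = exp(−0.000238 × 500) = 0.88781
R(B) = exp(−0.000618 × 500) = 0.73418
R(C) = exp(−0.000229 × 500) = 0.89181
R(D) = exp(−0.000147 × 500) = 0.92914
R(E) = exp(−0.000409 × 500) = 0.81505
R(F) = exp(−0.000100 × 500) = 0.95123
R(G) = exp(−0.000643 × 500) = 0.72506
Series (B and C): 0.73418 × 0.89181 = 0.65475
Parallel (A and [0.65475]): 1 − (1 − 0.88781)(1 − 0.65475) = 0.96127
Parallel (D and E): 1 − (1 − 0.92914)(1 − 0.81505) = 0.98689
Series ([0.96127] and [0.98689]): 0.96127 × 0.98689 = 0.94867
Series (F and G): 0.95123 × 0.72506 = 0.68970
Parallel ([0.94867] and [0.68970]): 1 − (1 − 0.94867)(1 − 0.68970) = 0.984

0.984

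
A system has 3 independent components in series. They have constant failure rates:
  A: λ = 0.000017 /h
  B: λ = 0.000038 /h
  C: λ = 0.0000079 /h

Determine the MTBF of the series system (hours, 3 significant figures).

15900

Series of exponential components: λ_sys = Σ λ_i
λ_sys = 0.000017 + 0.000038 + 0.0000079 = 6.2900e-05 /h
MTBF = 1 / λ_sys = 15900 h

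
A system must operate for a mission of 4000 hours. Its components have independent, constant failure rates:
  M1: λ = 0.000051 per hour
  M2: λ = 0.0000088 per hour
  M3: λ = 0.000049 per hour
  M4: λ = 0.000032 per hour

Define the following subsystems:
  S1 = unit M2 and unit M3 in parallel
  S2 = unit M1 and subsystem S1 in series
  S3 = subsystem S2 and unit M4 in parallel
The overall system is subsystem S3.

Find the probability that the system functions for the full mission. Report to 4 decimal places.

0.9772

R(M1) = exp(−0.000051 × 4000) = 0.815462
R(M2) = exp(−0.0000088 × 4000) = 0.965412
R(M3) = exp(−0.000049 × 4000) = 0.822012
R(M4) = exp(−0.000032 × 4000) = 0.879853
Parallel (M2 and M3): 1 − (1 − 0.965412)(1 − 0.822012) = 0.993844
Series (M1 and [0.993844]): 0.815462 × 0.993844 = 0.810442
Parallel ([0.810442] and M4): 1 − (1 − 0.810442)(1 − 0.879853) = 0.9772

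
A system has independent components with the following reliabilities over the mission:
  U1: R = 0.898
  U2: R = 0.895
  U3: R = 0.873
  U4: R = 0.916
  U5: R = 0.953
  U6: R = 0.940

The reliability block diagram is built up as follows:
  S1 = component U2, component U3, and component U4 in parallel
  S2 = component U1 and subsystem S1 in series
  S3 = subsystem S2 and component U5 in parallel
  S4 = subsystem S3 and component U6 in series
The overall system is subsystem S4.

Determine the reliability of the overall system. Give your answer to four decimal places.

0.9354

Parallel (U2, U3, and U4): 1 − (1 − 0.895000)(1 − 0.873000)(1 − 0.916000) = 0.998880
Series (U1 and [0.998880]): 0.898000 × 0.998880 = 0.896994
Parallel ([0.896994] and U5): 1 − (1 − 0.896994)(1 − 0.953000) = 0.995159
Series ([0.995159] and U6): 0.995159 × 0.940000 = 0.9354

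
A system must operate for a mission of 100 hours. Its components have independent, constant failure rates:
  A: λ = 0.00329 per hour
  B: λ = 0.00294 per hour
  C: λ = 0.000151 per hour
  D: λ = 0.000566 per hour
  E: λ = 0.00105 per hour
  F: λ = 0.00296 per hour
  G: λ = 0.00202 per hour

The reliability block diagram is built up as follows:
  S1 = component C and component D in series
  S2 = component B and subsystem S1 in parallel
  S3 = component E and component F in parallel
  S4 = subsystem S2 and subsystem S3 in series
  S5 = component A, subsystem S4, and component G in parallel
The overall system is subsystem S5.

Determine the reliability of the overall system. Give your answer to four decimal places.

0.9978

R(A) = exp(−0.00329 × 100) = 0.719643
R(B) = exp(−0.00294 × 100) = 0.745276
R(C) = exp(−0.000151 × 100) = 0.985013
R(D) = exp(−0.000566 × 100) = 0.944972
R(E) = exp(−0.00105 × 100) = 0.900325
R(F) = exp(−0.00296 × 100) = 0.743787
R(G) = exp(−0.00202 × 100) = 0.817095
Series (C and D): 0.985013 × 0.944972 = 0.930810
Parallel (B and [0.930810]): 1 − (1 − 0.745276)(1 − 0.930810) = 0.982376
Parallel (E and F): 1 − (1 − 0.900325)(1 − 0.743787) = 0.974462
Series ([0.982376] and [0.974462]): 0.982376 × 0.974462 = 0.957288
Parallel (A, [0.957288], and G): 1 − (1 − 0.719643)(1 − 0.957288)(1 − 0.817095) = 0.9978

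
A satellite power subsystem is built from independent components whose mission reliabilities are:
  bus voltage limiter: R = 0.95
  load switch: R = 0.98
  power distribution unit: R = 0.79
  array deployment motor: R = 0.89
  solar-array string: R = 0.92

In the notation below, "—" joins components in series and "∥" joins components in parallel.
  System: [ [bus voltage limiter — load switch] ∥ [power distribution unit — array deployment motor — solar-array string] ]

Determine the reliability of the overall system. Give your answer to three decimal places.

Series (bus voltage limiter and load switch): 0.95000 × 0.98000 = 0.93100
Series (power distribution unit, array deployment motor, and solar-array string): 0.79000 × 0.89000 × 0.92000 = 0.64685
Parallel ([0.93100] and [0.64685]): 1 − (1 − 0.93100)(1 − 0.64685) = 0.976

0.976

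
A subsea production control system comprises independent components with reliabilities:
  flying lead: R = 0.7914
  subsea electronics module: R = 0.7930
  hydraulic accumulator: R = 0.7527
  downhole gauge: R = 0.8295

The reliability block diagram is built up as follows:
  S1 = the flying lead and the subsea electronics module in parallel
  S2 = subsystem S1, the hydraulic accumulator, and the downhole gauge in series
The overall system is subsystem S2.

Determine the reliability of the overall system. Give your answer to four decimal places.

0.5974

Parallel (flying lead and subsea electronics module): 1 − (1 − 0.791400)(1 − 0.793000) = 0.956820
Series ([0.956820], hydraulic accumulator, and downhole gauge): 0.956820 × 0.752700 × 0.829500 = 0.5974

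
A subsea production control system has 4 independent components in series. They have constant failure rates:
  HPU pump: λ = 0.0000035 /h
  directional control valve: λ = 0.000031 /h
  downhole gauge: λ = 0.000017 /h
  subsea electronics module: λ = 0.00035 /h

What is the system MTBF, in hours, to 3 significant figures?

Series of exponential components: λ_sys = Σ λ_i
λ_sys = 0.0000035 + 0.000031 + 0.000017 + 0.00035 = 4.0150e-04 /h
MTBF = 1 / λ_sys = 2490 h

2490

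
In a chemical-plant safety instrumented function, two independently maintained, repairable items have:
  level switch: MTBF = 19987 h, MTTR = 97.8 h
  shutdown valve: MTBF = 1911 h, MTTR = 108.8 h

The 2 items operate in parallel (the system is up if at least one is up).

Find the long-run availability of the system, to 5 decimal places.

0.99974

A(level switch) = MTBF/(MTBF+MTTR) = 19987/(19987+97.8) = 0.995131
A(shutdown valve) = MTBF/(MTBF+MTTR) = 1911/(1911+108.8) = 0.946133
Parallel availability: 1 − (1 − 0.995131)(1 − 0.946133) = 0.99974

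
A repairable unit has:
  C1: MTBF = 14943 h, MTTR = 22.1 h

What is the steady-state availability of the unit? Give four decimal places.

0.9985

A(C1) = MTBF/(MTBF+MTTR) = 14943/(14943+22.1) = 0.9985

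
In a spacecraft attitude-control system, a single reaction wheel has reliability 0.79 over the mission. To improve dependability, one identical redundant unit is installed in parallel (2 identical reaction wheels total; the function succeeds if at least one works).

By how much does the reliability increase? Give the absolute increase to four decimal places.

0.1659

R_before = 0.79
R_after = 1 − (1 − 0.79)^2 = 0.9559
ΔR = 0.9559 − 0.79 = 0.1659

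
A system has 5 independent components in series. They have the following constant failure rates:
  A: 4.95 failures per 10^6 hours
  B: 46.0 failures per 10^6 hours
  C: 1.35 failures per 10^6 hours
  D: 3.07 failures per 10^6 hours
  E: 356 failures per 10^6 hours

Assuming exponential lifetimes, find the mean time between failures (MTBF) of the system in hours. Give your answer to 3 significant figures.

2430

Series of exponential components: λ_sys = Σ λ_i
λ_sys = 0.00000495 + 0.0000460 + 0.00000135 + 0.00000307 + 0.000356 = 4.1137e-04 /h
MTBF = 1 / λ_sys = 2430 h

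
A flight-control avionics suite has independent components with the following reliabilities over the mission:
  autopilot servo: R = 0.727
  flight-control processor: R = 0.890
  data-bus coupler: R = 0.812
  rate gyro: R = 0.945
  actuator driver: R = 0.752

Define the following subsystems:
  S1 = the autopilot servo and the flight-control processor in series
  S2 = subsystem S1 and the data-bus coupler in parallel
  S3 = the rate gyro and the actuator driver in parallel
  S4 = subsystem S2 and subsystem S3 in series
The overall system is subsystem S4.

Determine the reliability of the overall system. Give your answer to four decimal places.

Series (autopilot servo and flight-control processor): 0.727000 × 0.890000 = 0.647030
Parallel ([0.647030] and data-bus coupler): 1 − (1 − 0.647030)(1 − 0.812000) = 0.933642
Parallel (rate gyro and actuator driver): 1 − (1 − 0.945000)(1 − 0.752000) = 0.986360
Series ([0.933642] and [0.986360]): 0.933642 × 0.986360 = 0.9209

0.9209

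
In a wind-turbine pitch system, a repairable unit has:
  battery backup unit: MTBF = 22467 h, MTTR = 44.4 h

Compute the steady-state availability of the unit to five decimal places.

A(battery backup unit) = MTBF/(MTBF+MTTR) = 22467/(22467+44.4) = 0.99803

0.99803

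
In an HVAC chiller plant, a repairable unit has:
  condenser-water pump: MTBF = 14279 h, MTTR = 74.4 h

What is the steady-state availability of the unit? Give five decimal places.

A(condenser-water pump) = MTBF/(MTBF+MTTR) = 14279/(14279+74.4) = 0.99482

0.99482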